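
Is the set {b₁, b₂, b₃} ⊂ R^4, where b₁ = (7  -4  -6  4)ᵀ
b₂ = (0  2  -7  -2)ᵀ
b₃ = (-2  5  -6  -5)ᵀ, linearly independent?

Place the vectors as rows of a 3×4 matrix and reduce to echelon form.
The reduction yields 3 nonzero rows, so the rank is 3.
Since rank = 3 (the number of vectors), the set is linearly independent.

linearly independent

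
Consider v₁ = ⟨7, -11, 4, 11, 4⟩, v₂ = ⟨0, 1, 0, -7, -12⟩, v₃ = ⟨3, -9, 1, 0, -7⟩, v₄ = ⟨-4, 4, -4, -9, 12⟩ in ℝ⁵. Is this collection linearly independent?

linearly independent

Row-reduce the matrix whose columns are v₁, v₂, v₃, v₄.
The reduction yields 4 nonzero rows, so the rank is 4.
Since rank = 4 (the number of vectors), the set is linearly independent.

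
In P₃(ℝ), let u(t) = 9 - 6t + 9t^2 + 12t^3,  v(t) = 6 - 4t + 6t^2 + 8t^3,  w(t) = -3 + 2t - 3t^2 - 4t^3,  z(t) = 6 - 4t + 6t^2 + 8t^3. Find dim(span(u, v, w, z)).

dim = 1

Use coordinates relative to {1, t, …, t^3}.
Apply Gaussian elimination to the matrix whose rows are u, v, w, z.
The echelon form has 1 nonzero row, so the rank is 1.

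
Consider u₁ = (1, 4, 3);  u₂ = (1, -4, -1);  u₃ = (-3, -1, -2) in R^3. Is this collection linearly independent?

Row-reduce the matrix whose columns are u₁, u₂, u₃.
The reduction yields 3 nonzero rows, so the rank is 3.
Since rank = 3 (the number of vectors), the set is linearly independent.

linearly independent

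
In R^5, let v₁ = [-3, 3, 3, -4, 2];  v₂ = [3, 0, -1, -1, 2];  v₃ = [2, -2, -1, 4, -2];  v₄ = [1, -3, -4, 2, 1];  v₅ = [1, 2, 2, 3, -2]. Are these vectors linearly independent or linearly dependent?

The matrix [v₁|v₂|v₃|v₄|v₅] has determinant 136.
A nonzero determinant means the columns are linearly independent.

linearly independent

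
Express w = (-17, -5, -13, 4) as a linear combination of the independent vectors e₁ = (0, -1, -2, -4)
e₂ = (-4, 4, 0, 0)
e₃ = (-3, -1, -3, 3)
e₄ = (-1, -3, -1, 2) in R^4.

Set up the augmented matrix [e₁ | e₂ | e₃ | e₄ | w] and row-reduce.
Back-substitution yields (α₁, …, α₄) = (2, 2, 2, 3).

w = 2e₁ + 2e₂ + 2e₃ + 3e₄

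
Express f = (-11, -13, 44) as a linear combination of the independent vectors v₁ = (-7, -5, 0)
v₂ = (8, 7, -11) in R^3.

f = -3v₁ - 4v₂

Since v₁, v₂ are independent, the coefficients expressing f are uniquely determined by a linear system.
Back-substitution yields (c₁, c₂) = (-3, -4).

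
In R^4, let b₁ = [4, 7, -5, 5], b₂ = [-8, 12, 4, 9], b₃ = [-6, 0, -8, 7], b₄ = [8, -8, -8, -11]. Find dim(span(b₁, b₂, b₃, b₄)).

4

Form the matrix with b₁, b₂, b₃, b₄ as columns and reduce.
The echelon form has 4 nonzero rows, so the rank is 4.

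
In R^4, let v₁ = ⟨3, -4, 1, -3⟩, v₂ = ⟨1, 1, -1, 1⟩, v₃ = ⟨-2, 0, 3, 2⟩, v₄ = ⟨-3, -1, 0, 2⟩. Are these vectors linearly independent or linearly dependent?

linearly independent

Place the vectors as rows of a 4×4 matrix and reduce to echelon form.
The reduction yields 4 nonzero rows, so the rank is 4.
Since rank = 4 (the number of vectors), the set is linearly independent.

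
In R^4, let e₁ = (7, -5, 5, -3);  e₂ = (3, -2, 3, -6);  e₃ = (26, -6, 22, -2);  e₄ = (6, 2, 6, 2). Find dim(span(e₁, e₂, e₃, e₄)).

3

Put the 4×4 matrix [e₁|e₂|e₃|e₄] into echelon form.
The echelon form has 3 nonzero rows, so the rank is 3.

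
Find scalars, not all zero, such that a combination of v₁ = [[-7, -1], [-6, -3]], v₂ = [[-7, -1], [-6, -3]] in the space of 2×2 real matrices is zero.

Take coordinates with respect to {E₁₁, E₁₂, E₂₁, E₂₂}.
Set up α₁v₁ + α₂v₂ = 0 and solve the homogeneous system.
The free variable yields coefficients (1, -1) (any nonzero multiple also works).

v₁ - v₂ = 0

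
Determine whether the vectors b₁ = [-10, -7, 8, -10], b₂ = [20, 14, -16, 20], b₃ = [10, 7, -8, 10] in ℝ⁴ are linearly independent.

linearly dependent

Place the vectors as rows of a 3×4 matrix and reduce to echelon form.
The reduction yields 1 nonzero row, so the rank is 1.
Since rank 1 < 3, the set is linearly dependent.
Indeed 2b₁ + b₂ = 0.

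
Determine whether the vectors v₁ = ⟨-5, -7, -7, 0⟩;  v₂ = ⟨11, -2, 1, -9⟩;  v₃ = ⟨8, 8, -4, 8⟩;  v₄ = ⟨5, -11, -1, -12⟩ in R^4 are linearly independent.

linearly independent

Row-reduce the matrix whose columns are v₁, v₂, v₃, v₄.
The reduction yields 4 nonzero rows, so the rank is 4.
Since rank = 4 (the number of vectors), the set is linearly independent.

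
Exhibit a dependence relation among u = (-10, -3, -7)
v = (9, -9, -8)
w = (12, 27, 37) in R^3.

Set up α₁u + … + α₃w = 0 and solve the homogeneous system.
A generator of the null space is (3, 2, 1).

3u + 2v + w = 0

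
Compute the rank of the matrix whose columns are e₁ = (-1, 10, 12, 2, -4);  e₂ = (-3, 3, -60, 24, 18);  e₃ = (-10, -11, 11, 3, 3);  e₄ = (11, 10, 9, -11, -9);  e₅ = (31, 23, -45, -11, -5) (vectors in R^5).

Row-reduce the 5×5 matrix with these as rows.
There are 3 pivot columns, so rank = 3.

3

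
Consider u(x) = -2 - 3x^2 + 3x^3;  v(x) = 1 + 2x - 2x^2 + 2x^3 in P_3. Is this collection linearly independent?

linearly independent

Write each element as a coordinate vector in ℝ⁴ using {1, x, …, x^3}.
Place the vectors as rows of a 2×4 matrix and reduce to echelon form.
The reduction yields 2 nonzero rows, so the rank is 2.
Since rank = 2 (the number of vectors), the set is linearly independent.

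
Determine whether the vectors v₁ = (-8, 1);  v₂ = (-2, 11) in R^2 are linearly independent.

linearly independent

The matrix [v₁|v₂] has determinant -86.
A nonzero determinant means the columns are linearly independent.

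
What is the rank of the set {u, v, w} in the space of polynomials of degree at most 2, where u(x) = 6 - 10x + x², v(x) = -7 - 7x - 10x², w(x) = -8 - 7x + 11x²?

Use coordinates relative to {1, x, x²}.
Put the 3×3 matrix [u|v|w] into echelon form.
The echelon form has 3 nonzero rows, so the rank is 3.

rank 3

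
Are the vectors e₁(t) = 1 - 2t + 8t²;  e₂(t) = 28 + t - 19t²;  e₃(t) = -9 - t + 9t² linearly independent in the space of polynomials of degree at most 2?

Write each element as a coordinate vector in ℝ³ using {1, t, t²}.
Place the vectors as rows of a 3×3 matrix and reduce to echelon form.
The reduction yields 2 nonzero rows, so the rank is 2.
Since rank 2 < 3, the set is linearly dependent.
Indeed e₁ - e₂ - 3e₃ = 0.

linearly dependent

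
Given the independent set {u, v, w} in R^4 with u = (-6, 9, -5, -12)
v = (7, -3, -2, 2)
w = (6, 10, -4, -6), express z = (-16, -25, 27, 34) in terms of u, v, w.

z = -3u - 4v - w

Solve the system with u, v, w as columns and z as the right-hand side.
Back-substitution yields (a₁, a₂, a₃) = (-3, -4, -1).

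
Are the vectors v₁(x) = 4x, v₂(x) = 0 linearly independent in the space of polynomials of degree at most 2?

linearly dependent

Write each element as a coordinate vector in ℝ³ using {1, x, x^2}.
One of the vectors is the zero vector, so the set is linearly dependent.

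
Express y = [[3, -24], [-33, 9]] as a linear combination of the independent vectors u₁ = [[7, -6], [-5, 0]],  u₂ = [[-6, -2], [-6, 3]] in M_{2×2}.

y = 3u₁ + 3u₂

Identify each element with its coordinate vector in ℝ⁴ via {E₁₁, E₁₂, E₂₁, E₂₂}.
Set up the augmented matrix [u₁ | u₂ | y] and row-reduce.
Back-substitution yields (a₁, a₂) = (3, 3).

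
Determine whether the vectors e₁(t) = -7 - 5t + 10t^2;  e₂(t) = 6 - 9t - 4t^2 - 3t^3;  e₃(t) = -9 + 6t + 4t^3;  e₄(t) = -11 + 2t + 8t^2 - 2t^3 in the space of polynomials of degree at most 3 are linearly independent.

linearly independent

Write each element as a coordinate vector in ℝ⁴ using {1, t, …, t^3}.
The matrix [e₁|e₂|e₃|e₄] has determinant 3852.
A nonzero determinant means the columns are linearly independent.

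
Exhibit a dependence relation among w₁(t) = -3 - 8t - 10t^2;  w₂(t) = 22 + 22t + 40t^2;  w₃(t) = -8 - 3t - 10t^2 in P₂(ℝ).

Take coordinates with respect to {1, t, t^2}.
Set up α₁w₁ + … + α₃w₃ = 0 and solve the homogeneous system.
One solution (up to scaling) is (2, 1, 2).

2w₁ + w₂ + 2w₃ = 0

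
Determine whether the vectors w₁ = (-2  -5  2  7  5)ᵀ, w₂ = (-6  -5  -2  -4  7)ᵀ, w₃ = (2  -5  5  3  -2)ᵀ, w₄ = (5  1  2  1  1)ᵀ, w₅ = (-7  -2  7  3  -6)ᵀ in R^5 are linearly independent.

The matrix [w₁|w₂|w₃|w₄|w₅] has determinant 18377.
A nonzero determinant means the columns are linearly independent.

linearly independent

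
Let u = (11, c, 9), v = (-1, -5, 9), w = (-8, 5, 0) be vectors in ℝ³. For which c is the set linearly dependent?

The vectors are dependent exactly when the determinant of the matrix with rows u, v, w vanishes.
Expanding, det = -72*c - 900.
Setting this to zero gives c = -25/2.

c = -25/2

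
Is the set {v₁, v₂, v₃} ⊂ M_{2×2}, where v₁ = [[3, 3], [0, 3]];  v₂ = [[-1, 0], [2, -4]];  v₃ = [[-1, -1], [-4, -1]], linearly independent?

linearly independent

Write each element as a coordinate vector in ℝ⁴ using {E₁₁, E₁₂, E₂₁, E₂₂}.
Row-reduce the matrix whose columns are v₁, v₂, v₃.
The reduction yields 3 nonzero rows, so the rank is 3.
Since rank = 3 (the number of vectors), the set is linearly independent.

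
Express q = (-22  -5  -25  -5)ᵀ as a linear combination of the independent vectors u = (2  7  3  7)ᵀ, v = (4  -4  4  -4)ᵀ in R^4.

Set up the augmented matrix [u | v | q] and row-reduce.
Back-substitution yields (a₁, a₂) = (-3, -4).

q = -3u - 4v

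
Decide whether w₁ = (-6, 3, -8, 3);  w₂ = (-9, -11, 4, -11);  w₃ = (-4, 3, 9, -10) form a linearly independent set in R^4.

linearly independent

Row-reduce the matrix whose columns are w₁, w₂, w₃.
The reduction yields 3 nonzero rows, so the rank is 3.
Since rank = 3 (the number of vectors), the set is linearly independent.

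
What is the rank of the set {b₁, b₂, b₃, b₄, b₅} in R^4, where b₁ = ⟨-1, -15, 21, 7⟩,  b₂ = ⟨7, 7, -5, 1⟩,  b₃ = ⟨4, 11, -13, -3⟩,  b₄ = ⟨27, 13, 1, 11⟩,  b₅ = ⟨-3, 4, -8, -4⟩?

rank 2

Apply Gaussian elimination to the matrix whose rows are b₁, b₂, b₃, b₄, b₅.
The echelon form has 2 nonzero rows, so the rank is 2.
(With 5 elements in a 4-dimensional space the rank is at most 4.)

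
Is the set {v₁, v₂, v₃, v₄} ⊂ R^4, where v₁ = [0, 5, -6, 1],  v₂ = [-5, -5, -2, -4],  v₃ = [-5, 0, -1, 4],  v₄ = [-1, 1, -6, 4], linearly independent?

linearly independent

Place the vectors as rows of a 4×4 matrix and reduce to echelon form.
The reduction yields 4 nonzero rows, so the rank is 4.
Since rank = 4 (the number of vectors), the set is linearly independent.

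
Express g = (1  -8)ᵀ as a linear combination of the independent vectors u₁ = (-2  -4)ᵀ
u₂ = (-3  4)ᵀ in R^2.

Write g = c₁u₁ + c₂u₂ and equate components.
Row-reducing the augmented matrix gives the unique coefficients (c₁, c₂) = (1, -1).

g = u₁ - u₂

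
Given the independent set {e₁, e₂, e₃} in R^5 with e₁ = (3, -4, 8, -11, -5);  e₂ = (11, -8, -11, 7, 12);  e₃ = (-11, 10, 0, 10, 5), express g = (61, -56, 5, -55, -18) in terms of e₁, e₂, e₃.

g = 2e₁ + e₂ - 4e₃

Solve the system with e₁, e₂, e₃ as columns and g as the right-hand side.
The system has the unique solution (a₁, a₂, a₃) = (2, 1, -4).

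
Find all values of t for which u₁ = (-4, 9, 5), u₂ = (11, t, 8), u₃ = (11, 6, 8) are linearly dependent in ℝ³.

t = 6

Place the vectors as rows of a 3×3 matrix; dependence ⇔ determinant zero.
Cofactor expansion gives det = 522 - 87*t.
Setting this to zero gives t = 6.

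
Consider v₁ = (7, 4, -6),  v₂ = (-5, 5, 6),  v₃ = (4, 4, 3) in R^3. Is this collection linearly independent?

Row-reduce the matrix whose columns are v₁, v₂, v₃.
The reduction yields 3 nonzero rows, so the rank is 3.
Since rank = 3 (the number of vectors), the set is linearly independent.

linearly independent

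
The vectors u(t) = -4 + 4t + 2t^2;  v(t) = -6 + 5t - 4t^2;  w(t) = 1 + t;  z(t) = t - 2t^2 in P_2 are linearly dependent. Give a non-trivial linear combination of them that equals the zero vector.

u - v - 2w + 3z = 0

Pass to coordinate vectors relative to the basis {1, t, t^2}.
Solve the homogeneous system with u, v, w, z as columns by row-reducing the coefficient matrix.
A generator of the null space is (1, -1, -2, 3).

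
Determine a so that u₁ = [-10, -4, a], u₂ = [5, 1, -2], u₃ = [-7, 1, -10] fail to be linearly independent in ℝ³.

The set is linearly dependent precisely when det[u₁; u₂; u₃] = 0.
Cofactor expansion gives det = 12*a - 176.
Setting this to zero gives a = 44/3.

a = 44/3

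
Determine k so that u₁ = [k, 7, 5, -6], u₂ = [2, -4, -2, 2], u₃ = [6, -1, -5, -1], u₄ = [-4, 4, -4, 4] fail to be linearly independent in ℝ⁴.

k = -11/6

Place the vectors as rows of a 4×4 matrix; dependence ⇔ determinant zero.
The determinant works out to 144*k + 264.
Setting this to zero gives k = -11/6.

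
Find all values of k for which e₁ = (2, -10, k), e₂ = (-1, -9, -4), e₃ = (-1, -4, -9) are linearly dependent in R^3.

k = 36

The set is linearly dependent precisely when det[e₁; e₂; e₃] = 0.
Cofactor expansion gives det = 180 - 5*k.
This vanishes exactly when k = 36.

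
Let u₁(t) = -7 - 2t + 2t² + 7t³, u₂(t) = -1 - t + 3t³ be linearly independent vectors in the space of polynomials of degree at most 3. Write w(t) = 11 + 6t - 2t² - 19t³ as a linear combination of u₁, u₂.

Take coordinate vectors relative to {1, t, …, t³}.
Set up the augmented matrix [u₁ | u₂ | w] and row-reduce.
The system has the unique solution (a₁, a₂) = (-1, -4).

w = -u₁ - 4u₂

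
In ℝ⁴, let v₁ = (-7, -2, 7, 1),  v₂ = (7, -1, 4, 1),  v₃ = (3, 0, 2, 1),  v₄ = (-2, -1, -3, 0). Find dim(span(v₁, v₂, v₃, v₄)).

Apply Gaussian elimination to the matrix whose rows are v₁, v₂, v₃, v₄.
The echelon form has 4 nonzero rows, so the rank is 4.

dim = 4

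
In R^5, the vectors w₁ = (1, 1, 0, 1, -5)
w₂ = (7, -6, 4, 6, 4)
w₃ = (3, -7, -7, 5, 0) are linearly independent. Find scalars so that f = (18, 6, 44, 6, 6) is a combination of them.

f = 2w₁ + 4w₂ - 4w₃

Since w₁, w₂, w₃ are independent, the coefficients expressing f are uniquely determined by a linear system.
Row-reducing the augmented matrix gives the unique coefficients (c₁, c₂, c₃) = (2, 4, -4).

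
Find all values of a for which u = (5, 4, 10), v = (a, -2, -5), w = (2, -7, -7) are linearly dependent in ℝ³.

The set is linearly dependent precisely when det[u; v; w] = 0.
Cofactor expansion gives det = -42*a - 105.
This vanishes exactly when a = -5/2.

a = -5/2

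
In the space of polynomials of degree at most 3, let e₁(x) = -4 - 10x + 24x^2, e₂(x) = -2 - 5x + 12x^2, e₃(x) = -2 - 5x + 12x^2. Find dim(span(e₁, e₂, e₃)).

dim = 1

Represent each element by its coordinate vector in ℝ⁴.
Put the 4×3 matrix [e₁|e₂|e₃] into echelon form.
Exactly 1 pivot survives; hence the rank is 1.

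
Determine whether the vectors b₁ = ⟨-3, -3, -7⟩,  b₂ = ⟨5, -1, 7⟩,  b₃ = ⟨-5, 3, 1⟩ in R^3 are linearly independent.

linearly independent

Row-reduce the matrix whose columns are b₁, b₂, b₃.
The reduction yields 3 nonzero rows, so the rank is 3.
Since rank = 3 (the number of vectors), the set is linearly independent.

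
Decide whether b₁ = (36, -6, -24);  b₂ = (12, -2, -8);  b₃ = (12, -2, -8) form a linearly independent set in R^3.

linearly dependent

Two of the vectors are equal, giving an immediate dependence.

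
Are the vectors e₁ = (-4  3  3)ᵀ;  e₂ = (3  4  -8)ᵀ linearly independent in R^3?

Place the vectors as rows of a 2×3 matrix and reduce to echelon form.
The reduction yields 2 nonzero rows, so the rank is 2.
Since rank = 2 (the number of vectors), the set is linearly independent.

linearly independent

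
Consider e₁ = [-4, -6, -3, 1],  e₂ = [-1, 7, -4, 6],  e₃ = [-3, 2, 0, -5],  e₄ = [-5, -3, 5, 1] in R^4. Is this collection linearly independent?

Place the vectors as rows of a 4×4 matrix and reduce to echelon form.
The reduction yields 4 nonzero rows, so the rank is 4.
Since rank = 4 (the number of vectors), the set is linearly independent.

linearly independent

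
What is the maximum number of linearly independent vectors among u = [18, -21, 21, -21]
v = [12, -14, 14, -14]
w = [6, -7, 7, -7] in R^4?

Row-reduce the 3×4 matrix with these as rows.
There is 1 pivot column, so rank = 1.

1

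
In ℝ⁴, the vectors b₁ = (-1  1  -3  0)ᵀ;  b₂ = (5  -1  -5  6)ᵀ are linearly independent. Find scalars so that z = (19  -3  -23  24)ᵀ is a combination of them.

z = b₁ + 4b₂

Set up the augmented matrix [b₁ | b₂ | z] and row-reduce.
The system has the unique solution (a₁, a₂) = (1, 4).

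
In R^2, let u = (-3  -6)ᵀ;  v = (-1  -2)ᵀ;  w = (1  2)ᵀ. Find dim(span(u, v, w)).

dim = 1

Put the 2×3 matrix [u|v|w] into echelon form.
Exactly 1 pivot survives; hence the rank is 1.
(With 3 elements in a 2-dimensional space the rank is at most 2.)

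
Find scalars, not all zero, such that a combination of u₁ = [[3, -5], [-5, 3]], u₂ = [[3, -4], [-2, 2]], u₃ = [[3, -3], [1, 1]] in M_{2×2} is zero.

Pass to coordinate vectors relative to the basis {E₁₁, E₁₂, E₂₁, E₂₂}.
Write the vectors as columns of a matrix and find a nonzero vector in its null space.
The free variable yields coefficients (1, -2, 1) (any nonzero multiple also works).

u₁ - 2u₂ + u₃ = 0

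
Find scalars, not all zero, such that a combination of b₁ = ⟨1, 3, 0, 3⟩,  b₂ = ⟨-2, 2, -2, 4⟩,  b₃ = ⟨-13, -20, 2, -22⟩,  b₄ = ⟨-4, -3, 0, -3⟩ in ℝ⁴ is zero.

Write the vectors as columns of a matrix and find a nonzero vector in its null space.
A generator of the null space is (3, 1, 1, -3).

3b₁ + b₂ + b₃ - 3b₄ = 0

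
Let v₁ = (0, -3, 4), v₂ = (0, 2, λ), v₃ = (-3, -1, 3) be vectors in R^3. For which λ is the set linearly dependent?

Place the vectors as rows of a 3×3 matrix; dependence ⇔ determinant zero.
Cofactor expansion gives det = 9*λ + 24.
Solving 9*λ + 24 = 0 yields λ = -8/3.

λ = -8/3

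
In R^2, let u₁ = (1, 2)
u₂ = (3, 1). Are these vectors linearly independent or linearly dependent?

Row-reduce the matrix whose columns are u₁, u₂.
The reduction yields 2 nonzero rows, so the rank is 2.
Since rank = 2 (the number of vectors), the set is linearly independent.

linearly independent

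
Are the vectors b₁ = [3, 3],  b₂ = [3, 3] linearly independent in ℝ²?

Two of the vectors are equal, giving an immediate dependence.

linearly dependent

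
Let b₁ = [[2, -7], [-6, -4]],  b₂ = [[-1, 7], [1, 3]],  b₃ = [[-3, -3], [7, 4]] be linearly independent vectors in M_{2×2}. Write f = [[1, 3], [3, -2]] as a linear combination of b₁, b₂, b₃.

f = -2b₁ - 2b₂ - b₃

Identify each element with its coordinate vector in ℝ⁴ via {E₁₁, E₁₂, E₂₁, E₂₂}.
Write f = c₁b₁ + … + c₃b₃ and equate components.
Row-reducing the augmented matrix gives the unique coefficients (c₁, c₂, c₃) = (-2, -2, -1).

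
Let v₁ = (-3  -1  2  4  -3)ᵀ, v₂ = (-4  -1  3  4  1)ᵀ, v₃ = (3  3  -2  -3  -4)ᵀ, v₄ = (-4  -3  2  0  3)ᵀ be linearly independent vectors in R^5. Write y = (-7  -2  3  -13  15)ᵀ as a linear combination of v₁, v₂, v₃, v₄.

Solve the system with v₁, v₂, v₃, v₄ as columns and y as the right-hand side.
Back-substitution yields (a₁, …, a₄) = (-4, 3, 3, 4).

y = -4v₁ + 3v₂ + 3v₃ + 4v₄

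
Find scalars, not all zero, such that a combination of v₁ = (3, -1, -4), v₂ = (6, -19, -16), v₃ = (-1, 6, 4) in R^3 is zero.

v₁ - v₂ - 3v₃ = 0

Solve the homogeneous system with v₁, v₂, v₃ as columns by row-reducing the coefficient matrix.
A generator of the null space is (1, -1, -3).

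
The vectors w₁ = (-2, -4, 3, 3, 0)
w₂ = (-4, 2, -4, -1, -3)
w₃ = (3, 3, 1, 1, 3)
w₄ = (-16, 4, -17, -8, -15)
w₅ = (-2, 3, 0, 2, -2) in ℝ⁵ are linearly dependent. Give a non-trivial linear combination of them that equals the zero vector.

w₁ - 3w₂ + 2w₃ + w₄ = 0

Set up α₁w₁ + … + α₅w₅ = 0 and solve the homogeneous system.
One solution (up to scaling) is (1, -3, 2, 1, 0).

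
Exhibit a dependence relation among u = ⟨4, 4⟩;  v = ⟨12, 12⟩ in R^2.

Set up α₁u + α₂v = 0 and solve the homogeneous system.
A generator of the null space is (3, -1).

3u - v = 0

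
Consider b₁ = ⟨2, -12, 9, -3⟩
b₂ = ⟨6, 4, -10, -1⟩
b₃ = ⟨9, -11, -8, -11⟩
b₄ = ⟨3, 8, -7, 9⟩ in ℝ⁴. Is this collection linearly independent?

linearly independent

Row-reduce the matrix whose columns are b₁, b₂, b₃, b₄.
The reduction yields 4 nonzero rows, so the rank is 4.
Since rank = 4 (the number of vectors), the set is linearly independent.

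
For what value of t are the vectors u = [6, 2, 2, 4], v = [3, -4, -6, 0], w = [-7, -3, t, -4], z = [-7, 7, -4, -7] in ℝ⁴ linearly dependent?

The vectors are dependent exactly when the determinant of the matrix with rows u, v, w, z vanishes.
Cofactor expansion gives det = 182*t + 182.
Solving 182*t + 182 = 0 yields t = -1.

t = -1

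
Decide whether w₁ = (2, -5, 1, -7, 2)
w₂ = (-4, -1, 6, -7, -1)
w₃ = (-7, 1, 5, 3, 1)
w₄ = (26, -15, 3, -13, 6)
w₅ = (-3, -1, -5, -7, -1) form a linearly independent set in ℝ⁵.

Row-reduce the matrix whose columns are w₁, w₂, w₃, w₄, w₅.
The reduction yields 4 nonzero rows, so the rank is 4.
Since rank 4 < 5, the set is linearly dependent.
Indeed 3w₁ - 2w₃ - w₄ - 2w₅ = 0.

linearly dependent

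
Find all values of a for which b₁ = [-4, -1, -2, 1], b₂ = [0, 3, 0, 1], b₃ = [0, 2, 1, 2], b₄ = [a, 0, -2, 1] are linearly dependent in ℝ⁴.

Place the vectors as rows of a 4×4 matrix; dependence ⇔ determinant zero.
Expanding, det = -12*a - 44.
Solving -12*a - 44 = 0 yields a = -11/3.

a = -11/3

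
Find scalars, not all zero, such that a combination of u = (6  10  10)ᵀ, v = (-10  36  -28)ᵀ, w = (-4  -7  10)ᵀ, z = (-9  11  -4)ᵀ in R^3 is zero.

v + 2w - 2z = 0

Solve the homogeneous system with u, v, w, z as columns by row-reducing the coefficient matrix.
One solution (up to scaling) is (0, 1, 2, -2).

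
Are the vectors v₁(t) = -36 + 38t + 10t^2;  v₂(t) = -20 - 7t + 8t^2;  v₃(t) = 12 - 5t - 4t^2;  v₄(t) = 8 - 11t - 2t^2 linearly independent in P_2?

Take coordinates with respect to the standard basis {1, t, t^2}.
There are 4 vectors in a 3-dimensional space, so they cannot be linearly independent.

linearly dependent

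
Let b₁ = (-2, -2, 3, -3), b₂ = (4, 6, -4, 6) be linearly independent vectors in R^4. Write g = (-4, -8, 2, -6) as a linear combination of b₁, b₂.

Solve the system with b₁, b₂ as columns and g as the right-hand side.
Row-reducing the augmented matrix gives the unique coefficients (c₁, c₂) = (-2, -2).

g = -2b₁ - 2b₂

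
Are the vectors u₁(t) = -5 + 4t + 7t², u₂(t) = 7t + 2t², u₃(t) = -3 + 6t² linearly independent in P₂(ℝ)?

Take coordinates with respect to the standard basis {1, t, t²}.
Form the 3×3 matrix with these as columns; its determinant is -87.
A nonzero determinant means the columns are linearly independent.

linearly independent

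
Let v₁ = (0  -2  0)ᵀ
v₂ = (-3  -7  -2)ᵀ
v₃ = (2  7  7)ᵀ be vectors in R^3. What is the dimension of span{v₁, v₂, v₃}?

Apply Gaussian elimination to the matrix whose rows are v₁, v₂, v₃.
Exactly 3 pivots survive; hence the rank is 3.

dim = 3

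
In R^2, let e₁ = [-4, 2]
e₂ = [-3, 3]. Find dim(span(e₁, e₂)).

Form the matrix with e₁, e₂ as columns and reduce.
Reduction leaves 2 leading entries, giving rank 2.

dim = 2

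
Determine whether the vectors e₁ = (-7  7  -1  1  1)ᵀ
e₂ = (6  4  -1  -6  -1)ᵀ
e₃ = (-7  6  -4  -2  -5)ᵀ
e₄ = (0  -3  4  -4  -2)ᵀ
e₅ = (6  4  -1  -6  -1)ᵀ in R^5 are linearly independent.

linearly dependent

Two of the vectors are equal, giving an immediate dependence.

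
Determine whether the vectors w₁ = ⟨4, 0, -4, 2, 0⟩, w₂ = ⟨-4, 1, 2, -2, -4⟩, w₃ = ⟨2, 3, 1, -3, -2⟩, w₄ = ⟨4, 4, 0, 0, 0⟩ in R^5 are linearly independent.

linearly independent

Row-reduce the matrix whose columns are w₁, w₂, w₃, w₄.
The reduction yields 4 nonzero rows, so the rank is 4.
Since rank = 4 (the number of vectors), the set is linearly independent.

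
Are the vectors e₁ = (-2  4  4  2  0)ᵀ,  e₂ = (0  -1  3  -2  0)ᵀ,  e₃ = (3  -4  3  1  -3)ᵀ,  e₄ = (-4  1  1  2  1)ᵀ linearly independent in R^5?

linearly independent

Place the vectors as rows of a 4×5 matrix and reduce to echelon form.
The reduction yields 4 nonzero rows, so the rank is 4.
Since rank = 4 (the number of vectors), the set is linearly independent.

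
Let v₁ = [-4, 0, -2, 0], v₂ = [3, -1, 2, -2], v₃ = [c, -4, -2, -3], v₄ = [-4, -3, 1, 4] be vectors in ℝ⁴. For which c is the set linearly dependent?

The vectors are dependent exactly when the determinant of the matrix with rows v₁, v₂, v₃, v₄ vanishes.
Expanding, det = -20*c - 190.
Solving -20*c - 190 = 0 yields c = -19/2.

c = -19/2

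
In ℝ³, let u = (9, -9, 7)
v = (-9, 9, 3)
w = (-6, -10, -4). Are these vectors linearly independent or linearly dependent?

The matrix [u|v|w] has determinant 1440.
A nonzero determinant means the columns are linearly independent.

linearly independent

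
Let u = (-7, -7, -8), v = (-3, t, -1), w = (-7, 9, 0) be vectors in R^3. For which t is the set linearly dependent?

t = 13/7

The set is linearly dependent precisely when det[u; v; w] = 0.
The determinant works out to 104 - 56*t.
Solving 104 - 56*t = 0 yields t = 13/7.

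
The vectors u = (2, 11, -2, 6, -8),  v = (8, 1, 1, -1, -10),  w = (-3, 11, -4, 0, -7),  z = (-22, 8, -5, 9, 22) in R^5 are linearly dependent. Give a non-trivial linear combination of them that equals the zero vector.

Row-reduce the matrix with u, v, w, z as columns; the null space gives the coefficients.
A generator of the null space is (1, -3, 0, -1).

u - 3v - z = 0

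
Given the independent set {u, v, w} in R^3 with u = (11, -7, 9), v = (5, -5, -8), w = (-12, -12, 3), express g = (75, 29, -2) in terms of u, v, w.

Set up the augmented matrix [u | v | w | g] and row-reduce.
Back-substitution yields (c₁, c₂, c₃) = (2, 1, -4).

g = 2u + v - 4w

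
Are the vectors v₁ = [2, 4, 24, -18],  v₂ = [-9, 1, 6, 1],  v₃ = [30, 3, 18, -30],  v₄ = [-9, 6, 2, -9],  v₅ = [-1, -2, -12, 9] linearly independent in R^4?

linearly dependent

There are 5 vectors in a 4-dimensional space, so they cannot be linearly independent.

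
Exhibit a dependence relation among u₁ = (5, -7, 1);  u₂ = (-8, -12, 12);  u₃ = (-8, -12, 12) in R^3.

u₂ - u₃ = 0

Solve the homogeneous system with u₁, u₂, u₃ as columns by row-reducing the coefficient matrix.
A generator of the null space is (0, 1, -1).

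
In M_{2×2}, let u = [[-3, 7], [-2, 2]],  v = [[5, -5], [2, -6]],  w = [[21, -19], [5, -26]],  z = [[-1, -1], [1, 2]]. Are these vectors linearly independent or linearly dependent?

linearly dependent

Write each element as a coordinate vector in ℝ⁴ using {E₁₁, E₁₂, E₂₁, E₂₂}.
Place the vectors as rows of a 4×4 matrix and reduce to echelon form.
The reduction yields 3 nonzero rows, so the rank is 3.
Since rank 3 < 4, the set is linearly dependent.
Indeed u - 3v + w + 3z = 0.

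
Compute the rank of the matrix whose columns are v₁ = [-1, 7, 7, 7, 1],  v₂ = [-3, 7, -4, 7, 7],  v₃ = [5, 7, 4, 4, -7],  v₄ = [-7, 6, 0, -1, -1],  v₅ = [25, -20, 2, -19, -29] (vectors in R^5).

4

Put the 5×5 matrix [v₁|v₂|v₃|v₄|v₅] into echelon form.
There are 4 pivot columns, so rank = 4.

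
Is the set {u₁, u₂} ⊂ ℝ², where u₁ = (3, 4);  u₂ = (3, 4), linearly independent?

linearly dependent

Form the 2×2 matrix with these as columns; its determinant is 0.
A zero determinant means the columns are linearly dependent.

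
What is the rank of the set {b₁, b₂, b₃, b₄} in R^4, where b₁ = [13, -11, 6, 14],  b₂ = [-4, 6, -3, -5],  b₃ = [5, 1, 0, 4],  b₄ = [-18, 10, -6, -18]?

Row-reduce the 4×4 matrix with these as rows.
Exactly 2 pivots survive; hence the rank is 2.

2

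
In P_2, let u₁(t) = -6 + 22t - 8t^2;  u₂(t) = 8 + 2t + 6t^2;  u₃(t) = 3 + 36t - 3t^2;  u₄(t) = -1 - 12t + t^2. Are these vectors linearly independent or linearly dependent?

linearly dependent

Write each element as a coordinate vector in ℝ³ using {1, t, t^2}.
There are 4 vectors in a 3-dimensional space, so they cannot be linearly independent.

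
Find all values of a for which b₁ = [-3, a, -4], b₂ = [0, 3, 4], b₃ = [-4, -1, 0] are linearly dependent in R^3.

a = -15/4

The set is linearly dependent precisely when det[b₁; b₂; b₃] = 0.
Expanding, det = -16*a - 60.
Setting this to zero gives a = -15/4.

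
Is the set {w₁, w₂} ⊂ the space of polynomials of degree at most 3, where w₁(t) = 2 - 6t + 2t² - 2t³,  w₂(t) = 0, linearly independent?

Take coordinates with respect to the standard basis {1, t, …, t³}.
One of the vectors is the zero vector, so the set is linearly dependent.

linearly dependent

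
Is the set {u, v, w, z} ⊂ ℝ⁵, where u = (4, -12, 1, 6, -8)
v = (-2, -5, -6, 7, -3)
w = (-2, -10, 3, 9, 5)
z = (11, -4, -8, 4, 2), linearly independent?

linearly independent

Place the vectors as rows of a 4×5 matrix and reduce to echelon form.
The reduction yields 4 nonzero rows, so the rank is 4.
Since rank = 4 (the number of vectors), the set is linearly independent.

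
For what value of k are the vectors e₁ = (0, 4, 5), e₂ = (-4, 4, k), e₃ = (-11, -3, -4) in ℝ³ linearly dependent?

Place the vectors as rows of a 3×3 matrix; dependence ⇔ determinant zero.
The determinant works out to 216 - 44*k.
Solving 216 - 44*k = 0 yields k = 54/11.

k = 54/11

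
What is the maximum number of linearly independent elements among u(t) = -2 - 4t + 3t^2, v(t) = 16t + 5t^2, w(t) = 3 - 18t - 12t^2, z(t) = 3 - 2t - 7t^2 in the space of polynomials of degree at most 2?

2

Use coordinates relative to {1, t, t^2}.
Put the 3×4 matrix [u|v|w|z] into echelon form.
Reduction leaves 2 leading entries, giving rank 2.
(With 4 elements in a 3-dimensional space the rank is at most 3.)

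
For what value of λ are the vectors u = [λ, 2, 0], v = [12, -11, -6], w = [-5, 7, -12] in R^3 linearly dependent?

λ = -2

The vectors are dependent exactly when the determinant of the matrix with rows u, v, w vanishes.
The determinant works out to 174*λ + 348.
Solving 174*λ + 348 = 0 yields λ = -2.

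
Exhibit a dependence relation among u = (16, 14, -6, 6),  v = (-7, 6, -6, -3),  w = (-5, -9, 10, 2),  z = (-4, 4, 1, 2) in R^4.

u + 2v + 2w - 2z = 0

Solve the homogeneous system with u, v, w, z as columns by row-reducing the coefficient matrix.
A generator of the null space is (1, 2, 2, -2).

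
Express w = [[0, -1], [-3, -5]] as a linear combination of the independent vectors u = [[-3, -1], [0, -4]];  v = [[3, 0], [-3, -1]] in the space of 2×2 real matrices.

w = u + v

Work in coordinates with respect to the standard basis {E₁₁, E₁₂, E₂₁, E₂₂}.
Since u, v are independent, the coefficients expressing w are uniquely determined by a linear system.
Row-reducing the augmented matrix gives the unique coefficients (a₁, a₂) = (1, 1).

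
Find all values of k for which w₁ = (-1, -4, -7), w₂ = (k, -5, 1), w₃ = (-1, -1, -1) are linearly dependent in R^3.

k = -11

Dependence holds iff the 3×3 matrix [w₁ w₂ w₃] is singular.
Expanding, det = 3*k + 33.
Setting this to zero gives k = -11.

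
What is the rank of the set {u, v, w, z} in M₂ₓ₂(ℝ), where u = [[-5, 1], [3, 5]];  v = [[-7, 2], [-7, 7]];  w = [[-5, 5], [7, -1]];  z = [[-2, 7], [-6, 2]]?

Use coordinates relative to {E₁₁, E₁₂, E₂₁, E₂₂}.
Put the 4×4 matrix [u|v|w|z] into echelon form.
There are 4 pivot columns, so rank = 4.

rank 4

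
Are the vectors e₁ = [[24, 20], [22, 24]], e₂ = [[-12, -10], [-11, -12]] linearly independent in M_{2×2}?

Take coordinates with respect to the standard basis {E₁₁, E₁₂, E₂₁, E₂₂}.
Place the vectors as rows of a 2×4 matrix and reduce to echelon form.
The reduction yields 1 nonzero row, so the rank is 1.
Since rank 1 < 2, the set is linearly dependent.

linearly dependent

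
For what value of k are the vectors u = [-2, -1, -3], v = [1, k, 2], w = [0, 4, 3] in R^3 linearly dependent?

k = 7/6

Place the vectors as rows of a 3×3 matrix; dependence ⇔ determinant zero.
Cofactor expansion gives det = 7 - 6*k.
Setting this to zero gives k = 7/6.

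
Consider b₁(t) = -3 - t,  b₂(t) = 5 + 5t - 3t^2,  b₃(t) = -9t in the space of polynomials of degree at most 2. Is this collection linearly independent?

Take coordinates with respect to the standard basis {1, t, t^2}.
The matrix [b₁|b₂|b₃] has determinant 81.
A nonzero determinant means the columns are linearly independent.

linearly independent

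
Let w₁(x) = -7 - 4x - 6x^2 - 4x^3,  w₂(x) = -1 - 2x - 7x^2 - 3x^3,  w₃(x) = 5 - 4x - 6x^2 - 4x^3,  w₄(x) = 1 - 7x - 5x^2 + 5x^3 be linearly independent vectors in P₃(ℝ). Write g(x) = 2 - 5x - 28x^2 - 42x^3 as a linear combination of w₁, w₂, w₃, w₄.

g = 2w₁ + w₂ + 4w₃ - 3w₄

Identify each element with its coordinate vector in ℝ⁴ via {1, x, …, x^3}.
Write g = α₁w₁ + … + α₄w₄ and equate components.
The system has the unique solution (α₁, …, α₄) = (2, 1, 4, -3).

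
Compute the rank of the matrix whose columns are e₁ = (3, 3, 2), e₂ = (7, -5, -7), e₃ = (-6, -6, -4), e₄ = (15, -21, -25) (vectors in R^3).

rank 2

Apply Gaussian elimination to the matrix whose rows are e₁, e₂, e₃, e₄.
Exactly 2 pivots survive; hence the rank is 2.
(With 4 elements in a 3-dimensional space the rank is at most 3.)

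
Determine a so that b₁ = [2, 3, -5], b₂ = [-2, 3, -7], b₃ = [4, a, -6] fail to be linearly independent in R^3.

a = 4

Dependence holds iff the 3×3 matrix [b₁ b₂ b₃] is singular.
Cofactor expansion gives det = 24*a - 96.
Solving 24*a - 96 = 0 yields a = 4.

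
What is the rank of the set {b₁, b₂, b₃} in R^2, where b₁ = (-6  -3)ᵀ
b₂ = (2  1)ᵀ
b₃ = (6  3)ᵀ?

Row-reduce the 3×2 matrix with these as rows.
Reduction leaves 1 leading entry, giving rank 1.
(With 3 elements in a 2-dimensional space the rank is at most 2.)

1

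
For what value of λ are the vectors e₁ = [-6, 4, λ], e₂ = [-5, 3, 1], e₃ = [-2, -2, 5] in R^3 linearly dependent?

The set is linearly dependent precisely when det[e₁; e₂; e₃] = 0.
Expanding, det = 16*λ - 10.
Solving 16*λ - 10 = 0 yields λ = 5/8.

λ = 5/8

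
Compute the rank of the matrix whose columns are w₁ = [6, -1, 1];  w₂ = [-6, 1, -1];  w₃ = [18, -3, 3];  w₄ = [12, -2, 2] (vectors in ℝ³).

Put the 3×4 matrix [w₁|w₂|w₃|w₄] into echelon form.
There is 1 pivot column, so rank = 1.
(With 4 elements in a 3-dimensional space the rank is at most 3.)

rank 1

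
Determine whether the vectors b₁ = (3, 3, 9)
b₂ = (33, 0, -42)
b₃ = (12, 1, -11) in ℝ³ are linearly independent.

Row-reduce the matrix whose columns are b₁, b₂, b₃.
The reduction yields 2 nonzero rows, so the rank is 2.
Since rank 2 < 3, the set is linearly dependent.
Indeed b₁ + b₂ - 3b₃ = 0.

linearly dependent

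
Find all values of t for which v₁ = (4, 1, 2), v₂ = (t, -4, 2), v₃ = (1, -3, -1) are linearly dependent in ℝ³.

t = 10

Place the vectors as rows of a 3×3 matrix; dependence ⇔ determinant zero.
Cofactor expansion gives det = 50 - 5*t.
This vanishes exactly when t = 10.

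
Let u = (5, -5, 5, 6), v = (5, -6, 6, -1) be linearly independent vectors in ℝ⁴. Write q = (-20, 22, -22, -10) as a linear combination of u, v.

Solve the system with u, v as columns and q as the right-hand side.
Row-reducing the augmented matrix gives the unique coefficients (a₁, a₂) = (-2, -2).

q = -2u - 2v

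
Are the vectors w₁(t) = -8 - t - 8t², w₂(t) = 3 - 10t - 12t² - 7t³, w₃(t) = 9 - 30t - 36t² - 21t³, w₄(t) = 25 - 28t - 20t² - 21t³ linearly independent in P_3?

linearly dependent

Take coordinates with respect to the standard basis {1, t, …, t³}.
One vector is a scalar multiple of another, so the set is dependent.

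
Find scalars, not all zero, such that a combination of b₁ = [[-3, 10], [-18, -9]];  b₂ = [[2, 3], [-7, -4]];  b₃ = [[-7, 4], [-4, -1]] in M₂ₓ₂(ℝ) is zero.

Pass to coordinate vectors relative to the basis {E₁₁, E₁₂, E₂₁, E₂₂}.
Row-reduce the matrix with b₁, b₂, b₃ as columns; the null space gives the coefficients.
One solution (up to scaling) is (1, -2, -1).

b₁ - 2b₂ - b₃ = 0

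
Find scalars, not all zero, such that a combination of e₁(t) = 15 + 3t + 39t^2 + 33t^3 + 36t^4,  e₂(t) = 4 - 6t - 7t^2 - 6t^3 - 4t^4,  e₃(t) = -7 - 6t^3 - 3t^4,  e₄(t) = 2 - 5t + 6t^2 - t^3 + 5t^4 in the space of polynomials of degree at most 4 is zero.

Take coordinates with respect to {1, t, …, t^4}.
Row-reduce the matrix with e₁, e₂, e₃, e₄ as columns; the null space gives the coefficients.
A generator of the null space is (1, 3, 3, -3).

e₁ + 3e₂ + 3e₃ - 3e₄ = 0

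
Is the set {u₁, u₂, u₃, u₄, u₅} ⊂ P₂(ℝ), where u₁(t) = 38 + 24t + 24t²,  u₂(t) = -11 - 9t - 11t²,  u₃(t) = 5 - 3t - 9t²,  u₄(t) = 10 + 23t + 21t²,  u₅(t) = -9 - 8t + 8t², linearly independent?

Write each element as a coordinate vector in ℝ³ using {1, t, t²}.
There are 5 vectors in a 3-dimensional space, so they cannot be linearly independent.

linearly dependent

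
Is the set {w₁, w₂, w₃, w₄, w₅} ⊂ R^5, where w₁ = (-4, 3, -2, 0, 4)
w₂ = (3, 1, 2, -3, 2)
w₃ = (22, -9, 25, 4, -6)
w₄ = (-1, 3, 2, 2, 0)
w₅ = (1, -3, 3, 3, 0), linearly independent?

linearly dependent

Place the vectors as rows of a 5×5 matrix and reduce to echelon form.
The reduction yields 4 nonzero rows, so the rank is 4.
Since rank 4 < 5, the set is linearly dependent.
Indeed 3w₁ - 3w₂ + w₃ - 2w₄ - 3w₅ = 0.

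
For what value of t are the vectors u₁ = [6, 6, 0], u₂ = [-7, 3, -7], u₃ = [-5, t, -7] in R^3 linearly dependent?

The vectors are dependent exactly when the determinant of the matrix with rows u₁, u₂, u₃ vanishes.
Expanding, det = 42*t - 210.
Solving 42*t - 210 = 0 yields t = 5.

t = 5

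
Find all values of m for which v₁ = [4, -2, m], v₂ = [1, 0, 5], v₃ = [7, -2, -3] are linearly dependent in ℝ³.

The vectors are dependent exactly when the determinant of the matrix with rows v₁, v₂, v₃ vanishes.
Cofactor expansion gives det = -2*m - 36.
This vanishes exactly when m = -18.

m = -18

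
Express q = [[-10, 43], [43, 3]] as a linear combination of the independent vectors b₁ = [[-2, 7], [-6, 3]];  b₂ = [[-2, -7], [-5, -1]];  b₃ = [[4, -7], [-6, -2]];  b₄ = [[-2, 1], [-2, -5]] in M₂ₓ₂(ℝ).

q = -b₁ - 3b₂ - 4b₃ + b₄

Identify each element with its coordinate vector in ℝ⁴ via {E₁₁, E₁₂, E₂₁, E₂₂}.
Set up the augmented matrix [b₁ | b₂ | b₃ | b₄ | q] and row-reduce.
Row-reducing the augmented matrix gives the unique coefficients (c₁, …, c₄) = (-1, -3, -4, 1).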